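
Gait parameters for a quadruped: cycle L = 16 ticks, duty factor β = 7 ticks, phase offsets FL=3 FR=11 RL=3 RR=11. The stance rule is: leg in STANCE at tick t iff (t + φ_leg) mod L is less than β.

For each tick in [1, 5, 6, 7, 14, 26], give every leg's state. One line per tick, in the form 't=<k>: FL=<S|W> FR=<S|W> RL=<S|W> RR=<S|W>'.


t=1: phase=(4,12,4,12) vs β=7 → FL=S FR=W RL=S RR=W
t=5: phase=(8,0,8,0) vs β=7 → FL=W FR=S RL=W RR=S
t=6: phase=(9,1,9,1) vs β=7 → FL=W FR=S RL=W RR=S
t=7: phase=(10,2,10,2) vs β=7 → FL=W FR=S RL=W RR=S
t=14: phase=(1,9,1,9) vs β=7 → FL=S FR=W RL=S RR=W
t=26: phase=(13,5,13,5) vs β=7 → FL=W FR=S RL=W RR=S

t=1: FL=S FR=W RL=S RR=W
t=5: FL=W FR=S RL=W RR=S
t=6: FL=W FR=S RL=W RR=S
t=7: FL=W FR=S RL=W RR=S
t=14: FL=S FR=W RL=S RR=W
t=26: FL=W FR=S RL=W RR=S


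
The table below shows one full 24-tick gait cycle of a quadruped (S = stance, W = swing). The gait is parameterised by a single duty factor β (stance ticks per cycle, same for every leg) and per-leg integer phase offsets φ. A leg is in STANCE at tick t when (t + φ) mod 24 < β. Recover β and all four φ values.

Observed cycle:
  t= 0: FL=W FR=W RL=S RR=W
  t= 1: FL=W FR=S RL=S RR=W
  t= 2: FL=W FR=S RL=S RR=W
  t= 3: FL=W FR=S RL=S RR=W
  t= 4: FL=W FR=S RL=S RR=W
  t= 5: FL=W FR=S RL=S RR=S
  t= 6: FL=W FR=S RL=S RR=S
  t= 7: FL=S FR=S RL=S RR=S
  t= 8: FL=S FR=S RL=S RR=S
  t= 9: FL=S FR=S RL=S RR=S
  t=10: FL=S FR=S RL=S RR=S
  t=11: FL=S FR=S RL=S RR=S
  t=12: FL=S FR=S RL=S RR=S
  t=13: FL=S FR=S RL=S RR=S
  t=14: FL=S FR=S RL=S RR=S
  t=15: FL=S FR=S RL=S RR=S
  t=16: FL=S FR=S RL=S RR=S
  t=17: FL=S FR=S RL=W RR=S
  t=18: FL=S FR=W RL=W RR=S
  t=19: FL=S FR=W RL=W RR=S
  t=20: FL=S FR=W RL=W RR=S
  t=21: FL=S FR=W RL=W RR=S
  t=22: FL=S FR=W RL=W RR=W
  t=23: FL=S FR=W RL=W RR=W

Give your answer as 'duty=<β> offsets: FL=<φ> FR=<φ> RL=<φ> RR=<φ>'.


duty β = stance ticks per leg = 17
FL: stance ticks = 17; W→S at t=7 → φ=17
FR: stance ticks = 17; W→S at t=1 → φ=23
RL: stance ticks = 17; W→S at t=0 → φ=0
RR: stance ticks = 17; W→S at t=5 → φ=19

duty=17 offsets: FL=17 FR=23 RL=0 RR=19


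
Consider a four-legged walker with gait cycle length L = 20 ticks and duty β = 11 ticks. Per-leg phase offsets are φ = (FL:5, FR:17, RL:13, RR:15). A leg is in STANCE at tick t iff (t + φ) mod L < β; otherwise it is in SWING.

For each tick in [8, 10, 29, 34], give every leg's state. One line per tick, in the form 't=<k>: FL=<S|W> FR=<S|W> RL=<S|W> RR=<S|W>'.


t=8: phase=(13,5,1,3) vs β=11 → FL=W FR=S RL=S RR=S
t=10: phase=(15,7,3,5) vs β=11 → FL=W FR=S RL=S RR=S
t=29: phase=(14,6,2,4) vs β=11 → FL=W FR=S RL=S RR=S
t=34: phase=(19,11,7,9) vs β=11 → FL=W FR=W RL=S RR=S

t=8: FL=W FR=S RL=S RR=S
t=10: FL=W FR=S RL=S RR=S
t=29: FL=W FR=S RL=S RR=S
t=34: FL=W FR=W RL=S RR=S


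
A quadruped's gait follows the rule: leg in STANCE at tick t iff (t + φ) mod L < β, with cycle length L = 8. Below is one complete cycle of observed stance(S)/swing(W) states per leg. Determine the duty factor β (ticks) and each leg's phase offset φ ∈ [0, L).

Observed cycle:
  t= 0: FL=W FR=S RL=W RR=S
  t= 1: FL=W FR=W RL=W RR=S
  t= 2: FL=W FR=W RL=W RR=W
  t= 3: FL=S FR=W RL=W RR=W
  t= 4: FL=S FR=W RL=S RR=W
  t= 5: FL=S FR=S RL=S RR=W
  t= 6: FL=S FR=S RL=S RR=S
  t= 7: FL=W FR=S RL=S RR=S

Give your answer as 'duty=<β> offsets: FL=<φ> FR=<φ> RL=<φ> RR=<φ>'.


duty β = stance ticks per leg = 4
FL: stance ticks = 4; W→S at t=3 → φ=5
FR: stance ticks = 4; W→S at t=5 → φ=3
RL: stance ticks = 4; W→S at t=4 → φ=4
RR: stance ticks = 4; W→S at t=6 → φ=2

duty=4 offsets: FL=5 FR=3 RL=4 RR=2


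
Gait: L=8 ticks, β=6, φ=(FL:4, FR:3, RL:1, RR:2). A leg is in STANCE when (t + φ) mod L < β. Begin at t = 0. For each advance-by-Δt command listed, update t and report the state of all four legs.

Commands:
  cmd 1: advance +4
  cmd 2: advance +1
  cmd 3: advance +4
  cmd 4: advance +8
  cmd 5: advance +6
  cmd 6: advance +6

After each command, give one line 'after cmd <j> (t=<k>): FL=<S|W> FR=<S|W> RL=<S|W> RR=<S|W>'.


start t=0: FL=S FR=S RL=S RR=S
cmd 1: advance +4 → t=4, phase=(0,7,5,6) → FL=S FR=W RL=S RR=W
cmd 2: advance +1 → t=5, phase=(1,0,6,7) → FL=S FR=S RL=W RR=W
cmd 3: advance +4 → t=9, phase=(5,4,2,3) → FL=S FR=S RL=S RR=S
cmd 4: advance +8 → t=17, phase=(5,4,2,3) → FL=S FR=S RL=S RR=S
cmd 5: advance +6 → t=23, phase=(3,2,0,1) → FL=S FR=S RL=S RR=S
cmd 6: advance +6 → t=29, phase=(1,0,6,7) → FL=S FR=S RL=W RR=W

after cmd 1 (t=4): FL=S FR=W RL=S RR=W
after cmd 2 (t=5): FL=S FR=S RL=W RR=W
after cmd 3 (t=9): FL=S FR=S RL=S RR=S
after cmd 4 (t=17): FL=S FR=S RL=S RR=S
after cmd 5 (t=23): FL=S FR=S RL=S RR=S
after cmd 6 (t=29): FL=S FR=S RL=W RR=W


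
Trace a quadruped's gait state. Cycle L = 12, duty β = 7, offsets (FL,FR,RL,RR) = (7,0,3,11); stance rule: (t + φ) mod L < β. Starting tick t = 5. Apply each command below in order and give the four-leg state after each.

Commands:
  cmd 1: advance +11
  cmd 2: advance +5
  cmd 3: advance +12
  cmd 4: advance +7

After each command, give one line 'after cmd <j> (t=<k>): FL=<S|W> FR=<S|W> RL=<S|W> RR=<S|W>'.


after cmd 1 (t=16): FL=W FR=S RL=W RR=S
after cmd 2 (t=21): FL=S FR=W RL=S RR=W
after cmd 3 (t=33): FL=S FR=W RL=S RR=W
after cmd 4 (t=40): FL=W FR=S RL=W RR=S

start t=5: FL=S FR=S RL=W RR=S
cmd 1: advance +11 → t=16, phase=(11,4,7,3) → FL=W FR=S RL=W RR=S
cmd 2: advance +5 → t=21, phase=(4,9,0,8) → FL=S FR=W RL=S RR=W
cmd 3: advance +12 → t=33, phase=(4,9,0,8) → FL=S FR=W RL=S RR=W
cmd 4: advance +7 → t=40, phase=(11,4,7,3) → FL=W FR=S RL=W RR=S


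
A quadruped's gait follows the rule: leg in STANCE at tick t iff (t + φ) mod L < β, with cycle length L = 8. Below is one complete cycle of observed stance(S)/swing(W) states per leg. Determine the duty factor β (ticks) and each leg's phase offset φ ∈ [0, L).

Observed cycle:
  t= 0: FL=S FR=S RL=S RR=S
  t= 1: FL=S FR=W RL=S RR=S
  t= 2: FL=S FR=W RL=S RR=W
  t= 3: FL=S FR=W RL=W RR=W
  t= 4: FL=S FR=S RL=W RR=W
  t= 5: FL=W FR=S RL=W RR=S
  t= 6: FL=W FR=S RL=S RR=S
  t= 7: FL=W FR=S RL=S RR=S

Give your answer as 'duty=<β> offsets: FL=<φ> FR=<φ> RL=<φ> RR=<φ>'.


duty β = stance ticks per leg = 5
FL: stance ticks = 5; W→S at t=0 → φ=0
FR: stance ticks = 5; W→S at t=4 → φ=4
RL: stance ticks = 5; W→S at t=6 → φ=2
RR: stance ticks = 5; W→S at t=5 → φ=3

duty=5 offsets: FL=0 FR=4 RL=2 RR=3


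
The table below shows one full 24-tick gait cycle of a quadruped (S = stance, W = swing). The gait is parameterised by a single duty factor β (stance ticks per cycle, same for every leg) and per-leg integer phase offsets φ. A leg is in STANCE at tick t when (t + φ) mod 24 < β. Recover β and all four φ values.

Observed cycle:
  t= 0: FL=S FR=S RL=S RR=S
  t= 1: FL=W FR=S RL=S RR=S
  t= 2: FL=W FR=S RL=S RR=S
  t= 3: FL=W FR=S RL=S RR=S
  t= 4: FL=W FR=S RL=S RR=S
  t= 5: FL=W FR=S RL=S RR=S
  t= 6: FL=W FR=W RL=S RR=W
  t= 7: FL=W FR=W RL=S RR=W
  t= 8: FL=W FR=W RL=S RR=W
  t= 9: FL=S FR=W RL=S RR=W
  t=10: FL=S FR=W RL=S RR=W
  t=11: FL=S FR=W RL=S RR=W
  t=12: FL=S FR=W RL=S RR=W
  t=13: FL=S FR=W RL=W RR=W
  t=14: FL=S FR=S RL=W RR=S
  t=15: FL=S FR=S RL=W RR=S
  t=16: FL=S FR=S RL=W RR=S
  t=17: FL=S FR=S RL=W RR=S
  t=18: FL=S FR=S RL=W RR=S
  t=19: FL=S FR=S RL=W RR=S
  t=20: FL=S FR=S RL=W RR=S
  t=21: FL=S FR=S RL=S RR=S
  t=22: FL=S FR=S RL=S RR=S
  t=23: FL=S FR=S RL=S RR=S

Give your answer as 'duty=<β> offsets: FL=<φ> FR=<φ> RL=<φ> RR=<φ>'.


duty β = stance ticks per leg = 16
FL: stance ticks = 16; W→S at t=9 → φ=15
FR: stance ticks = 16; W→S at t=14 → φ=10
RL: stance ticks = 16; W→S at t=21 → φ=3
RR: stance ticks = 16; W→S at t=14 → φ=10

duty=16 offsets: FL=15 FR=10 RL=3 RR=10


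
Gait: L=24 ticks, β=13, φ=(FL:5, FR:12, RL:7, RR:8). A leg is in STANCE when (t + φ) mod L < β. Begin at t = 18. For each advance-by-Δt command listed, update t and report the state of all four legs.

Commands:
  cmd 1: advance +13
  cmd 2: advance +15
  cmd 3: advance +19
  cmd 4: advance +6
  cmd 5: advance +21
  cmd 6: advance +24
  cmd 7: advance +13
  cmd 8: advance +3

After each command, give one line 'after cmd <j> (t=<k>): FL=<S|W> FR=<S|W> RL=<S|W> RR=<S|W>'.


start t=18: FL=W FR=S RL=S RR=S
cmd 1: advance +13 → t=31, phase=(12,19,14,15) → FL=S FR=W RL=W RR=W
cmd 2: advance +15 → t=46, phase=(3,10,5,6) → FL=S FR=S RL=S RR=S
cmd 3: advance +19 → t=65, phase=(22,5,0,1) → FL=W FR=S RL=S RR=S
cmd 4: advance +6 → t=71, phase=(4,11,6,7) → FL=S FR=S RL=S RR=S
cmd 5: advance +21 → t=92, phase=(1,8,3,4) → FL=S FR=S RL=S RR=S
cmd 6: advance +24 → t=116, phase=(1,8,3,4) → FL=S FR=S RL=S RR=S
cmd 7: advance +13 → t=129, phase=(14,21,16,17) → FL=W FR=W RL=W RR=W
cmd 8: advance +3 → t=132, phase=(17,0,19,20) → FL=W FR=S RL=W RR=W

after cmd 1 (t=31): FL=S FR=W RL=W RR=W
after cmd 2 (t=46): FL=S FR=S RL=S RR=S
after cmd 3 (t=65): FL=W FR=S RL=S RR=S
after cmd 4 (t=71): FL=S FR=S RL=S RR=S
after cmd 5 (t=92): FL=S FR=S RL=S RR=S
after cmd 6 (t=116): FL=S FR=S RL=S RR=S
after cmd 7 (t=129): FL=W FR=W RL=W RR=W
after cmd 8 (t=132): FL=W FR=S RL=W RR=W


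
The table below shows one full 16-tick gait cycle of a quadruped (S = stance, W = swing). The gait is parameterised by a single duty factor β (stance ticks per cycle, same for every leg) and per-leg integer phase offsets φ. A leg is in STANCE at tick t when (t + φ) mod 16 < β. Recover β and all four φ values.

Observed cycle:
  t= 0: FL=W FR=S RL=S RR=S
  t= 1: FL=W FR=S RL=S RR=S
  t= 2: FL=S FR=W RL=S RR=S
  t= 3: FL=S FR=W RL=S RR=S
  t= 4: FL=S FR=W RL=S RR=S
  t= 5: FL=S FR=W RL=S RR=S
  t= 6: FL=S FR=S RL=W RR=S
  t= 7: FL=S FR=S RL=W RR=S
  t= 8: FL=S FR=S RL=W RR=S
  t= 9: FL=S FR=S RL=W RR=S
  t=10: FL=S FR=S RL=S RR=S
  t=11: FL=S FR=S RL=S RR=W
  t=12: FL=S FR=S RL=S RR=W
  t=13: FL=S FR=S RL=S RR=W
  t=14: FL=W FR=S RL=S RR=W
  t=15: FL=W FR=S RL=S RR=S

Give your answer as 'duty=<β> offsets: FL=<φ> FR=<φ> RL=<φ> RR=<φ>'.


duty=12 offsets: FL=14 FR=10 RL=6 RR=1

duty β = stance ticks per leg = 12
FL: stance ticks = 12; W→S at t=2 → φ=14
FR: stance ticks = 12; W→S at t=6 → φ=10
RL: stance ticks = 12; W→S at t=10 → φ=6
RR: stance ticks = 12; W→S at t=15 → φ=1


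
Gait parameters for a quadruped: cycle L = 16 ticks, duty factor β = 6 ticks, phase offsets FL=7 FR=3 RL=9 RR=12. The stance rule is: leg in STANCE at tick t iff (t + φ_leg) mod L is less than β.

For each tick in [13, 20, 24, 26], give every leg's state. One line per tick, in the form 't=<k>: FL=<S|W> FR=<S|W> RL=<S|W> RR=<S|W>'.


t=13: FL=S FR=S RL=W RR=W
t=20: FL=W FR=W RL=W RR=S
t=24: FL=W FR=W RL=S RR=S
t=26: FL=S FR=W RL=S RR=W

t=13: phase=(4,0,6,9) vs β=6 → FL=S FR=S RL=W RR=W
t=20: phase=(11,7,13,0) vs β=6 → FL=W FR=W RL=W RR=S
t=24: phase=(15,11,1,4) vs β=6 → FL=W FR=W RL=S RR=S
t=26: phase=(1,13,3,6) vs β=6 → FL=S FR=W RL=S RR=W


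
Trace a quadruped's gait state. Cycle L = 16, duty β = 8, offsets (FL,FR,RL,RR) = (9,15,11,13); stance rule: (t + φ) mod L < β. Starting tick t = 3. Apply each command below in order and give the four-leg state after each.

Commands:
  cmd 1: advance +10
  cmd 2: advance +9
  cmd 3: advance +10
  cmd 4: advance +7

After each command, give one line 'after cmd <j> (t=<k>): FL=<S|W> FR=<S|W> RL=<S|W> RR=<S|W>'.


start t=3: FL=W FR=S RL=W RR=S
cmd 1: advance +10 → t=13, phase=(6,12,8,10) → FL=S FR=W RL=W RR=W
cmd 2: advance +9 → t=22, phase=(15,5,1,3) → FL=W FR=S RL=S RR=S
cmd 3: advance +10 → t=32, phase=(9,15,11,13) → FL=W FR=W RL=W RR=W
cmd 4: advance +7 → t=39, phase=(0,6,2,4) → FL=S FR=S RL=S RR=S

after cmd 1 (t=13): FL=S FR=W RL=W RR=W
after cmd 2 (t=22): FL=W FR=S RL=S RR=S
after cmd 3 (t=32): FL=W FR=W RL=W RR=W
after cmd 4 (t=39): FL=S FR=S RL=S RR=S


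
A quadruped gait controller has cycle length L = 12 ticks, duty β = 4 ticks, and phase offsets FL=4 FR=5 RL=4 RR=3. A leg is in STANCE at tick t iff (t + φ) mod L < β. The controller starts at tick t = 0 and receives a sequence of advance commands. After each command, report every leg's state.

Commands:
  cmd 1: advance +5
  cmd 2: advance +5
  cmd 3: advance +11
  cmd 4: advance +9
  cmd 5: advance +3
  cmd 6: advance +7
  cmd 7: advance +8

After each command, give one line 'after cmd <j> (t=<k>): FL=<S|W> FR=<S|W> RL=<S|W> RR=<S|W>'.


start t=0: FL=W FR=W RL=W RR=S
cmd 1: advance +5 → t=5, phase=(9,10,9,8) → FL=W FR=W RL=W RR=W
cmd 2: advance +5 → t=10, phase=(2,3,2,1) → FL=S FR=S RL=S RR=S
cmd 3: advance +11 → t=21, phase=(1,2,1,0) → FL=S FR=S RL=S RR=S
cmd 4: advance +9 → t=30, phase=(10,11,10,9) → FL=W FR=W RL=W RR=W
cmd 5: advance +3 → t=33, phase=(1,2,1,0) → FL=S FR=S RL=S RR=S
cmd 6: advance +7 → t=40, phase=(8,9,8,7) → FL=W FR=W RL=W RR=W
cmd 7: advance +8 → t=48, phase=(4,5,4,3) → FL=W FR=W RL=W RR=S

after cmd 1 (t=5): FL=W FR=W RL=W RR=W
after cmd 2 (t=10): FL=S FR=S RL=S RR=S
after cmd 3 (t=21): FL=S FR=S RL=S RR=S
after cmd 4 (t=30): FL=W FR=W RL=W RR=W
after cmd 5 (t=33): FL=S FR=S RL=S RR=S
after cmd 6 (t=40): FL=W FR=W RL=W RR=W
after cmd 7 (t=48): FL=W FR=W RL=W RR=S


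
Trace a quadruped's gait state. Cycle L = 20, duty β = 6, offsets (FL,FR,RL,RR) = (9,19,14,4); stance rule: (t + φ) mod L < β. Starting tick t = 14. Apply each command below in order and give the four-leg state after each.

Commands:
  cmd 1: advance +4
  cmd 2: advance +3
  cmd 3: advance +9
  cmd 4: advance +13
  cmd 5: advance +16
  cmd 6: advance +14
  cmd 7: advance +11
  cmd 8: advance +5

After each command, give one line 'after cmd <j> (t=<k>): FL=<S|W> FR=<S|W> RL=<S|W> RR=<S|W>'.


start t=14: FL=S FR=W RL=W RR=W
cmd 1: advance +4 → t=18, phase=(7,17,12,2) → FL=W FR=W RL=W RR=S
cmd 2: advance +3 → t=21, phase=(10,0,15,5) → FL=W FR=S RL=W RR=S
cmd 3: advance +9 → t=30, phase=(19,9,4,14) → FL=W FR=W RL=S RR=W
cmd 4: advance +13 → t=43, phase=(12,2,17,7) → FL=W FR=S RL=W RR=W
cmd 5: advance +16 → t=59, phase=(8,18,13,3) → FL=W FR=W RL=W RR=S
cmd 6: advance +14 → t=73, phase=(2,12,7,17) → FL=S FR=W RL=W RR=W
cmd 7: advance +11 → t=84, phase=(13,3,18,8) → FL=W FR=S RL=W RR=W
cmd 8: advance +5 → t=89, phase=(18,8,3,13) → FL=W FR=W RL=S RR=W

after cmd 1 (t=18): FL=W FR=W RL=W RR=S
after cmd 2 (t=21): FL=W FR=S RL=W RR=S
after cmd 3 (t=30): FL=W FR=W RL=S RR=W
after cmd 4 (t=43): FL=W FR=S RL=W RR=W
after cmd 5 (t=59): FL=W FR=W RL=W RR=S
after cmd 6 (t=73): FL=S FR=W RL=W RR=W
after cmd 7 (t=84): FL=W FR=S RL=W RR=W
after cmd 8 (t=89): FL=W FR=W RL=S RR=W


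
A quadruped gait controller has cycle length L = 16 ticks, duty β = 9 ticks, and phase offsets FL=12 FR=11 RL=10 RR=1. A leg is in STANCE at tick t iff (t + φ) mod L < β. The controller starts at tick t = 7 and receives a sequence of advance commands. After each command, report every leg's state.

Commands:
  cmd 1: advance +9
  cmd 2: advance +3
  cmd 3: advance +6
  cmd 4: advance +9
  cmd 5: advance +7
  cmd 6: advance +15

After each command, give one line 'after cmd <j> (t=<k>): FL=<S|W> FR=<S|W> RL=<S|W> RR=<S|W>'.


start t=7: FL=S FR=S RL=S RR=S
cmd 1: advance +9 → t=16, phase=(12,11,10,1) → FL=W FR=W RL=W RR=S
cmd 2: advance +3 → t=19, phase=(15,14,13,4) → FL=W FR=W RL=W RR=S
cmd 3: advance +6 → t=25, phase=(5,4,3,10) → FL=S FR=S RL=S RR=W
cmd 4: advance +9 → t=34, phase=(14,13,12,3) → FL=W FR=W RL=W RR=S
cmd 5: advance +7 → t=41, phase=(5,4,3,10) → FL=S FR=S RL=S RR=W
cmd 6: advance +15 → t=56, phase=(4,3,2,9) → FL=S FR=S RL=S RR=W

after cmd 1 (t=16): FL=W FR=W RL=W RR=S
after cmd 2 (t=19): FL=W FR=W RL=W RR=S
after cmd 3 (t=25): FL=S FR=S RL=S RR=W
after cmd 4 (t=34): FL=W FR=W RL=W RR=S
after cmd 5 (t=41): FL=S FR=S RL=S RR=W
after cmd 6 (t=56): FL=S FR=S RL=S RR=W


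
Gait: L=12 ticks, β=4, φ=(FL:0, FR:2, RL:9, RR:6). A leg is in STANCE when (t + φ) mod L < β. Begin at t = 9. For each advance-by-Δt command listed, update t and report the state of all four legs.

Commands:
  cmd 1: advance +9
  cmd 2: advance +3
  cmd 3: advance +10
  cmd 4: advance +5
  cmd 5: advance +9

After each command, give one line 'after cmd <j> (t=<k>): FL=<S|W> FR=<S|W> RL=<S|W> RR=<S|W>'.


after cmd 1 (t=18): FL=W FR=W RL=S RR=S
after cmd 2 (t=21): FL=W FR=W RL=W RR=S
after cmd 3 (t=31): FL=W FR=W RL=W RR=S
after cmd 4 (t=36): FL=S FR=S RL=W RR=W
after cmd 5 (t=45): FL=W FR=W RL=W RR=S

start t=9: FL=W FR=W RL=W RR=S
cmd 1: advance +9 → t=18, phase=(6,8,3,0) → FL=W FR=W RL=S RR=S
cmd 2: advance +3 → t=21, phase=(9,11,6,3) → FL=W FR=W RL=W RR=S
cmd 3: advance +10 → t=31, phase=(7,9,4,1) → FL=W FR=W RL=W RR=S
cmd 4: advance +5 → t=36, phase=(0,2,9,6) → FL=S FR=S RL=W RR=W
cmd 5: advance +9 → t=45, phase=(9,11,6,3) → FL=W FR=W RL=W RR=S


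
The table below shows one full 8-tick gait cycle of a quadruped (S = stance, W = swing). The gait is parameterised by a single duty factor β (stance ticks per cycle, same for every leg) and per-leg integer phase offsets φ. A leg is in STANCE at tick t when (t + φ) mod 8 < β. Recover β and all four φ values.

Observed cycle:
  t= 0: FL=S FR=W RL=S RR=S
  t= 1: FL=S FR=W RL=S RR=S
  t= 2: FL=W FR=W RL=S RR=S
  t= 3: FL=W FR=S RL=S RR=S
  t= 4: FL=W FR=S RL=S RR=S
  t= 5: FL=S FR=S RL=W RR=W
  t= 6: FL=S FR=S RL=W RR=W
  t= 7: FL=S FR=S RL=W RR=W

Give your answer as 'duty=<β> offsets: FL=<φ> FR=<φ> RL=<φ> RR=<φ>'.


duty β = stance ticks per leg = 5
FL: stance ticks = 5; W→S at t=5 → φ=3
FR: stance ticks = 5; W→S at t=3 → φ=5
RL: stance ticks = 5; W→S at t=0 → φ=0
RR: stance ticks = 5; W→S at t=0 → φ=0

duty=5 offsets: FL=3 FR=5 RL=0 RR=0


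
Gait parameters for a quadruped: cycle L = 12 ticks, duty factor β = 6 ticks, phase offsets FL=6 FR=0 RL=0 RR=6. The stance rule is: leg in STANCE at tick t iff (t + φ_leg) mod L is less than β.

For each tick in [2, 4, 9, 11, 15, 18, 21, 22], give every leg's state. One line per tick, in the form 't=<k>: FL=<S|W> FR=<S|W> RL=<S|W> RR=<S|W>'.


t=2: FL=W FR=S RL=S RR=W
t=4: FL=W FR=S RL=S RR=W
t=9: FL=S FR=W RL=W RR=S
t=11: FL=S FR=W RL=W RR=S
t=15: FL=W FR=S RL=S RR=W
t=18: FL=S FR=W RL=W RR=S
t=21: FL=S FR=W RL=W RR=S
t=22: FL=S FR=W RL=W RR=S

t=2: phase=(8,2,2,8) vs β=6 → FL=W FR=S RL=S RR=W
t=4: phase=(10,4,4,10) vs β=6 → FL=W FR=S RL=S RR=W
t=9: phase=(3,9,9,3) vs β=6 → FL=S FR=W RL=W RR=S
t=11: phase=(5,11,11,5) vs β=6 → FL=S FR=W RL=W RR=S
t=15: phase=(9,3,3,9) vs β=6 → FL=W FR=S RL=S RR=W
t=18: phase=(0,6,6,0) vs β=6 → FL=S FR=W RL=W RR=S
t=21: phase=(3,9,9,3) vs β=6 → FL=S FR=W RL=W RR=S
t=22: phase=(4,10,10,4) vs β=6 → FL=S FR=W RL=W RR=S


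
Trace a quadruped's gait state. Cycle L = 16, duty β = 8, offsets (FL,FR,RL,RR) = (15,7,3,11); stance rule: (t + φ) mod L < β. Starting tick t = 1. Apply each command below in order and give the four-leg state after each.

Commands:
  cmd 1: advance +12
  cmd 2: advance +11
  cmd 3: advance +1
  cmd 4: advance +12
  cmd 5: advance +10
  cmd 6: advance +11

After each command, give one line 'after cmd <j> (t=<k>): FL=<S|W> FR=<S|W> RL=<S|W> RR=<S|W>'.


after cmd 1 (t=13): FL=W FR=S RL=S RR=W
after cmd 2 (t=24): FL=S FR=W RL=W RR=S
after cmd 3 (t=25): FL=W FR=S RL=W RR=S
after cmd 4 (t=37): FL=S FR=W RL=W RR=S
after cmd 5 (t=47): FL=W FR=S RL=S RR=W
after cmd 6 (t=58): FL=W FR=S RL=W RR=S

start t=1: FL=S FR=W RL=S RR=W
cmd 1: advance +12 → t=13, phase=(12,4,0,8) → FL=W FR=S RL=S RR=W
cmd 2: advance +11 → t=24, phase=(7,15,11,3) → FL=S FR=W RL=W RR=S
cmd 3: advance +1 → t=25, phase=(8,0,12,4) → FL=W FR=S RL=W RR=S
cmd 4: advance +12 → t=37, phase=(4,12,8,0) → FL=S FR=W RL=W RR=S
cmd 5: advance +10 → t=47, phase=(14,6,2,10) → FL=W FR=S RL=S RR=W
cmd 6: advance +11 → t=58, phase=(9,1,13,5) → FL=W FR=S RL=W RR=S


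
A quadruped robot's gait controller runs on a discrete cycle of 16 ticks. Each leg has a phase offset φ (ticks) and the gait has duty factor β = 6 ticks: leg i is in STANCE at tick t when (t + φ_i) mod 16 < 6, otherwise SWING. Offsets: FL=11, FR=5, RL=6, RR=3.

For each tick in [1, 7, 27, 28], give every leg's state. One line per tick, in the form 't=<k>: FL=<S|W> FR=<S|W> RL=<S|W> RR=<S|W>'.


t=1: FL=W FR=W RL=W RR=S
t=7: FL=S FR=W RL=W RR=W
t=27: FL=W FR=S RL=S RR=W
t=28: FL=W FR=S RL=S RR=W

t=1: phase=(12,6,7,4) vs β=6 → FL=W FR=W RL=W RR=S
t=7: phase=(2,12,13,10) vs β=6 → FL=S FR=W RL=W RR=W
t=27: phase=(6,0,1,14) vs β=6 → FL=W FR=S RL=S RR=W
t=28: phase=(7,1,2,15) vs β=6 → FL=W FR=S RL=S RR=W


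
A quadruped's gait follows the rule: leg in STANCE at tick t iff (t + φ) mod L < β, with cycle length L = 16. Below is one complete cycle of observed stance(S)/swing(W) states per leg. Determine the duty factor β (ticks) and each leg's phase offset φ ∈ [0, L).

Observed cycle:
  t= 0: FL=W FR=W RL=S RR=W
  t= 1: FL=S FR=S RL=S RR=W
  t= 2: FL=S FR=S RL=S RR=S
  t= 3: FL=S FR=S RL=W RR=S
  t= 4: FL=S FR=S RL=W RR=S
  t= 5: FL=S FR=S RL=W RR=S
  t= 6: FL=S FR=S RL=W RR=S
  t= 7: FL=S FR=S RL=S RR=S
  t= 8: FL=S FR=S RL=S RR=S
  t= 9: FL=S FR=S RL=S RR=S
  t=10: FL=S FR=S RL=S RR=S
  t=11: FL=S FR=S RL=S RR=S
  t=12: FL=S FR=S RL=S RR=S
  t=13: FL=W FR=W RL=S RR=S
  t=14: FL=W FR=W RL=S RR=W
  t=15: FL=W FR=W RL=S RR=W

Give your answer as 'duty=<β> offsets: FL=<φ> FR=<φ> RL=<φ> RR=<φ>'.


duty=12 offsets: FL=15 FR=15 RL=9 RR=14

duty β = stance ticks per leg = 12
FL: stance ticks = 12; W→S at t=1 → φ=15
FR: stance ticks = 12; W→S at t=1 → φ=15
RL: stance ticks = 12; W→S at t=7 → φ=9
RR: stance ticks = 12; W→S at t=2 → φ=14


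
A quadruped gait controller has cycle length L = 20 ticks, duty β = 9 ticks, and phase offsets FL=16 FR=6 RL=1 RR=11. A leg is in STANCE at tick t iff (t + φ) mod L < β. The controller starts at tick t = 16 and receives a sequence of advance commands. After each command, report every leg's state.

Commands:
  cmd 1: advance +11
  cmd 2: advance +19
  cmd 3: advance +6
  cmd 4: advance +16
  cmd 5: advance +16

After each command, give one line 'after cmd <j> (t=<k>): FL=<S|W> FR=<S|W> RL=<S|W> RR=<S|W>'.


start t=16: FL=W FR=S RL=W RR=S
cmd 1: advance +11 → t=27, phase=(3,13,8,18) → FL=S FR=W RL=S RR=W
cmd 2: advance +19 → t=46, phase=(2,12,7,17) → FL=S FR=W RL=S RR=W
cmd 3: advance +6 → t=52, phase=(8,18,13,3) → FL=S FR=W RL=W RR=S
cmd 4: advance +16 → t=68, phase=(4,14,9,19) → FL=S FR=W RL=W RR=W
cmd 5: advance +16 → t=84, phase=(0,10,5,15) → FL=S FR=W RL=S RR=W

after cmd 1 (t=27): FL=S FR=W RL=S RR=W
after cmd 2 (t=46): FL=S FR=W RL=S RR=W
after cmd 3 (t=52): FL=S FR=W RL=W RR=S
after cmd 4 (t=68): FL=S FR=W RL=W RR=W
after cmd 5 (t=84): FL=S FR=W RL=S RR=W


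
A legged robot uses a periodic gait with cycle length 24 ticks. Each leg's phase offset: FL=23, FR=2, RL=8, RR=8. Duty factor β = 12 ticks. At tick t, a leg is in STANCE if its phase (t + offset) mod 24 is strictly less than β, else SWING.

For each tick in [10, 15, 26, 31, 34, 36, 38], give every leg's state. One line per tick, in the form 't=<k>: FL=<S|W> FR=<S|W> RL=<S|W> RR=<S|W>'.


t=10: FL=S FR=W RL=W RR=W
t=15: FL=W FR=W RL=W RR=W
t=26: FL=S FR=S RL=S RR=S
t=31: FL=S FR=S RL=W RR=W
t=34: FL=S FR=W RL=W RR=W
t=36: FL=S FR=W RL=W RR=W
t=38: FL=W FR=W RL=W RR=W

t=10: phase=(9,12,18,18) vs β=12 → FL=S FR=W RL=W RR=W
t=15: phase=(14,17,23,23) vs β=12 → FL=W FR=W RL=W RR=W
t=26: phase=(1,4,10,10) vs β=12 → FL=S FR=S RL=S RR=S
t=31: phase=(6,9,15,15) vs β=12 → FL=S FR=S RL=W RR=W
t=34: phase=(9,12,18,18) vs β=12 → FL=S FR=W RL=W RR=W
t=36: phase=(11,14,20,20) vs β=12 → FL=S FR=W RL=W RR=W
t=38: phase=(13,16,22,22) vs β=12 → FL=W FR=W RL=W RR=W


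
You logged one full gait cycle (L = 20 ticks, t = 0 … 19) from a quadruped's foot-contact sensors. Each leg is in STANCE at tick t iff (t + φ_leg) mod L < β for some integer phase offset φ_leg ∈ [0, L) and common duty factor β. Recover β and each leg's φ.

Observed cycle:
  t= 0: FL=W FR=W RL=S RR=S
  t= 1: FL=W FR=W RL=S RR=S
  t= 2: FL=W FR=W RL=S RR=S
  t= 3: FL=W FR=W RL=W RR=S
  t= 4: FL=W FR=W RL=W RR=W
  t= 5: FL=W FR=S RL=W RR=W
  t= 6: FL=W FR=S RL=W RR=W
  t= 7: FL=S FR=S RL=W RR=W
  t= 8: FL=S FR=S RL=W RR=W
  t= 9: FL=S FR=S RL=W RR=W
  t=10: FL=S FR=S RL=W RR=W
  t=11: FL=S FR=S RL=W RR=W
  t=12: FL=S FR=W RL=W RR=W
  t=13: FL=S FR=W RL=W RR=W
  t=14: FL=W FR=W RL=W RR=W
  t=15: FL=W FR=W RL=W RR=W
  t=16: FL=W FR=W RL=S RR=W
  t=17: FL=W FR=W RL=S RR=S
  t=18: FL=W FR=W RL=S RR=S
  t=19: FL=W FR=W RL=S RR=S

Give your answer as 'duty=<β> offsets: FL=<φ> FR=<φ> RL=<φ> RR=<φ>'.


duty=7 offsets: FL=13 FR=15 RL=4 RR=3

duty β = stance ticks per leg = 7
FL: stance ticks = 7; W→S at t=7 → φ=13
FR: stance ticks = 7; W→S at t=5 → φ=15
RL: stance ticks = 7; W→S at t=16 → φ=4
RR: stance ticks = 7; W→S at t=17 → φ=3


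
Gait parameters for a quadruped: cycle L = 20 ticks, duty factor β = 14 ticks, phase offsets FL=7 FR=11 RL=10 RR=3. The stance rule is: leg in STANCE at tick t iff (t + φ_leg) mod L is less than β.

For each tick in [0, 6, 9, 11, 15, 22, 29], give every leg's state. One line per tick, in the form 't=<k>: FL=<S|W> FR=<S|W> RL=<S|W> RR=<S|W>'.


t=0: FL=S FR=S RL=S RR=S
t=6: FL=S FR=W RL=W RR=S
t=9: FL=W FR=S RL=W RR=S
t=11: FL=W FR=S RL=S RR=W
t=15: FL=S FR=S RL=S RR=W
t=22: FL=S FR=S RL=S RR=S
t=29: FL=W FR=S RL=W RR=S

t=0: phase=(7,11,10,3) vs β=14 → FL=S FR=S RL=S RR=S
t=6: phase=(13,17,16,9) vs β=14 → FL=S FR=W RL=W RR=S
t=9: phase=(16,0,19,12) vs β=14 → FL=W FR=S RL=W RR=S
t=11: phase=(18,2,1,14) vs β=14 → FL=W FR=S RL=S RR=W
t=15: phase=(2,6,5,18) vs β=14 → FL=S FR=S RL=S RR=W
t=22: phase=(9,13,12,5) vs β=14 → FL=S FR=S RL=S RR=S
t=29: phase=(16,0,19,12) vs β=14 → FL=W FR=S RL=W RR=S


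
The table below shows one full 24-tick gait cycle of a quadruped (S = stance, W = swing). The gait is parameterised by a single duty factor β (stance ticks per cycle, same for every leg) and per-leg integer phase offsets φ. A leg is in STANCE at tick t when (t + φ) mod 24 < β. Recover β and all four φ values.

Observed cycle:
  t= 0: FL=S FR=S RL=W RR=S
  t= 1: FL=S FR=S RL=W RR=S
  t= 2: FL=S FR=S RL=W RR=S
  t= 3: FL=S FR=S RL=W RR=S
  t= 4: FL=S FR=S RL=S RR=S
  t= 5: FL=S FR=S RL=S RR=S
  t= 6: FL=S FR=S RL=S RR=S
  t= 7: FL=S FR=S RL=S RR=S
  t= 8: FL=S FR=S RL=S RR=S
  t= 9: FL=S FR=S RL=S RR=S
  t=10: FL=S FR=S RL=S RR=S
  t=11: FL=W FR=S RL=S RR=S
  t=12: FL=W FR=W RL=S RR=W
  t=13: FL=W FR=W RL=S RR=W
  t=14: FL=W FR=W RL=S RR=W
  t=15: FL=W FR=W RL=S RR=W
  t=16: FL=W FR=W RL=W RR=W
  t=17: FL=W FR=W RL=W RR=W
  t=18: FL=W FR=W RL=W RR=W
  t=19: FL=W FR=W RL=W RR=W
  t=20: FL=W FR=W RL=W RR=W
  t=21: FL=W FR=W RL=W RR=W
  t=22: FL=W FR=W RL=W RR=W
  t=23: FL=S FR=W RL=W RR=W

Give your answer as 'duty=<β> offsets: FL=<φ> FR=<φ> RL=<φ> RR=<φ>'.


duty=12 offsets: FL=1 FR=0 RL=20 RR=0

duty β = stance ticks per leg = 12
FL: stance ticks = 12; W→S at t=23 → φ=1
FR: stance ticks = 12; W→S at t=0 → φ=0
RL: stance ticks = 12; W→S at t=4 → φ=20
RR: stance ticks = 12; W→S at t=0 → φ=0


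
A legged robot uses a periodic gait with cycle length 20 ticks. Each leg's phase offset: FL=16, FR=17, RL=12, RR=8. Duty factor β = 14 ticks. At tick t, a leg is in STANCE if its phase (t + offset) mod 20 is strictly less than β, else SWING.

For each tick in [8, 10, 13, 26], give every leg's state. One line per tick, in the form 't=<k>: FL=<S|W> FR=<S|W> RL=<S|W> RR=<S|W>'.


t=8: phase=(4,5,0,16) vs β=14 → FL=S FR=S RL=S RR=W
t=10: phase=(6,7,2,18) vs β=14 → FL=S FR=S RL=S RR=W
t=13: phase=(9,10,5,1) vs β=14 → FL=S FR=S RL=S RR=S
t=26: phase=(2,3,18,14) vs β=14 → FL=S FR=S RL=W RR=W

t=8: FL=S FR=S RL=S RR=W
t=10: FL=S FR=S RL=S RR=W
t=13: FL=S FR=S RL=S RR=S
t=26: FL=S FR=S RL=W RR=W


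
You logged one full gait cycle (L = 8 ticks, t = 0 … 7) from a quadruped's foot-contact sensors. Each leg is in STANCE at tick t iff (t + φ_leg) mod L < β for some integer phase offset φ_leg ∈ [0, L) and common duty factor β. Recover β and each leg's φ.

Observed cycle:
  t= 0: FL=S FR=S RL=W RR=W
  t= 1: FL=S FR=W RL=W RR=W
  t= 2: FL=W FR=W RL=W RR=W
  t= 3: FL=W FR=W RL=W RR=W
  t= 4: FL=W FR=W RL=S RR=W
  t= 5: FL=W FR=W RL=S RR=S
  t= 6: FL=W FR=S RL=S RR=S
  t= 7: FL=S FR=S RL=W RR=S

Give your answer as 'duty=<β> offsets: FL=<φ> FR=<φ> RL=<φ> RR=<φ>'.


duty β = stance ticks per leg = 3
FL: stance ticks = 3; W→S at t=7 → φ=1
FR: stance ticks = 3; W→S at t=6 → φ=2
RL: stance ticks = 3; W→S at t=4 → φ=4
RR: stance ticks = 3; W→S at t=5 → φ=3

duty=3 offsets: FL=1 FR=2 RL=4 RR=3


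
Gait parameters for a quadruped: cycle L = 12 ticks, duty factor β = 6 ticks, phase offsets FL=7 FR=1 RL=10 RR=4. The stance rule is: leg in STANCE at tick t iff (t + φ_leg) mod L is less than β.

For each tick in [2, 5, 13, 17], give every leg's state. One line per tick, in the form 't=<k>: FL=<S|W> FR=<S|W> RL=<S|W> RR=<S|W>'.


t=2: FL=W FR=S RL=S RR=W
t=5: FL=S FR=W RL=S RR=W
t=13: FL=W FR=S RL=W RR=S
t=17: FL=S FR=W RL=S RR=W

t=2: phase=(9,3,0,6) vs β=6 → FL=W FR=S RL=S RR=W
t=5: phase=(0,6,3,9) vs β=6 → FL=S FR=W RL=S RR=W
t=13: phase=(8,2,11,5) vs β=6 → FL=W FR=S RL=W RR=S
t=17: phase=(0,6,3,9) vs β=6 → FL=S FR=W RL=S RR=W


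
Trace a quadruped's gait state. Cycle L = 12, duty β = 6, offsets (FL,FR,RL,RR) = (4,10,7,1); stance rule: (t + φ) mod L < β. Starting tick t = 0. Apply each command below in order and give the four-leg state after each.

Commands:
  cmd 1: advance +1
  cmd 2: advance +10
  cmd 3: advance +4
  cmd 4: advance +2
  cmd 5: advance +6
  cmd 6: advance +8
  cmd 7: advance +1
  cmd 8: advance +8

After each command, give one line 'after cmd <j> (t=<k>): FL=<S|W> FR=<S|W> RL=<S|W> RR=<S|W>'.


after cmd 1 (t=1): FL=S FR=W RL=W RR=S
after cmd 2 (t=11): FL=S FR=W RL=W RR=S
after cmd 3 (t=15): FL=W FR=S RL=W RR=S
after cmd 4 (t=17): FL=W FR=S RL=S RR=W
after cmd 5 (t=23): FL=S FR=W RL=W RR=S
after cmd 6 (t=31): FL=W FR=S RL=S RR=W
after cmd 7 (t=32): FL=S FR=W RL=S RR=W
after cmd 8 (t=40): FL=W FR=S RL=W RR=S

start t=0: FL=S FR=W RL=W RR=S
cmd 1: advance +1 → t=1, phase=(5,11,8,2) → FL=S FR=W RL=W RR=S
cmd 2: advance +10 → t=11, phase=(3,9,6,0) → FL=S FR=W RL=W RR=S
cmd 3: advance +4 → t=15, phase=(7,1,10,4) → FL=W FR=S RL=W RR=S
cmd 4: advance +2 → t=17, phase=(9,3,0,6) → FL=W FR=S RL=S RR=W
cmd 5: advance +6 → t=23, phase=(3,9,6,0) → FL=S FR=W RL=W RR=S
cmd 6: advance +8 → t=31, phase=(11,5,2,8) → FL=W FR=S RL=S RR=W
cmd 7: advance +1 → t=32, phase=(0,6,3,9) → FL=S FR=W RL=S RR=W
cmd 8: advance +8 → t=40, phase=(8,2,11,5) → FL=W FR=S RL=W RR=S


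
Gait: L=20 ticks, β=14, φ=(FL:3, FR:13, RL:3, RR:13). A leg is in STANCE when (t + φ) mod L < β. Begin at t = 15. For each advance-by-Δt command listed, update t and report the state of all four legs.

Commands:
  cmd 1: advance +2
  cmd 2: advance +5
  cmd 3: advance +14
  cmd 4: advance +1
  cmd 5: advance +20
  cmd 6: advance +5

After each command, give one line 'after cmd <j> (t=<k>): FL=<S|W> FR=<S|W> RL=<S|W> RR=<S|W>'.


after cmd 1 (t=17): FL=S FR=S RL=S RR=S
after cmd 2 (t=22): FL=S FR=W RL=S RR=W
after cmd 3 (t=36): FL=W FR=S RL=W RR=S
after cmd 4 (t=37): FL=S FR=S RL=S RR=S
after cmd 5 (t=57): FL=S FR=S RL=S RR=S
after cmd 6 (t=62): FL=S FR=W RL=S RR=W

start t=15: FL=W FR=S RL=W RR=S
cmd 1: advance +2 → t=17, phase=(0,10,0,10) → FL=S FR=S RL=S RR=S
cmd 2: advance +5 → t=22, phase=(5,15,5,15) → FL=S FR=W RL=S RR=W
cmd 3: advance +14 → t=36, phase=(19,9,19,9) → FL=W FR=S RL=W RR=S
cmd 4: advance +1 → t=37, phase=(0,10,0,10) → FL=S FR=S RL=S RR=S
cmd 5: advance +20 → t=57, phase=(0,10,0,10) → FL=S FR=S RL=S RR=S
cmd 6: advance +5 → t=62, phase=(5,15,5,15) → FL=S FR=W RL=S RR=W


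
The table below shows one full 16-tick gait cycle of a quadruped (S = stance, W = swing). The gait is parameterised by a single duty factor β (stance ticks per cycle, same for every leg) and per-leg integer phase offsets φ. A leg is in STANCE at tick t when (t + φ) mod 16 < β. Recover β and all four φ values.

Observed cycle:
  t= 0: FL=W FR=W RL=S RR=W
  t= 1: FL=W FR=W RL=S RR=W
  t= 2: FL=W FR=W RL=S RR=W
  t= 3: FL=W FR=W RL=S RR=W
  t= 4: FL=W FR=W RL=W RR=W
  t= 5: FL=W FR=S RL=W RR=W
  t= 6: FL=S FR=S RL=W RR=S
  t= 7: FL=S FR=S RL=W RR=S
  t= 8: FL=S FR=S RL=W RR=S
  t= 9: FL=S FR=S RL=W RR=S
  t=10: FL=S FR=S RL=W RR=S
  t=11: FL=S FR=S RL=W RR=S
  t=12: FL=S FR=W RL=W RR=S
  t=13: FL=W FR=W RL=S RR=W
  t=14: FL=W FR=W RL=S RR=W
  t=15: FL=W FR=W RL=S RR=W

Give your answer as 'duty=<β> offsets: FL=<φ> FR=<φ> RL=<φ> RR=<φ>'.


duty=7 offsets: FL=10 FR=11 RL=3 RR=10

duty β = stance ticks per leg = 7
FL: stance ticks = 7; W→S at t=6 → φ=10
FR: stance ticks = 7; W→S at t=5 → φ=11
RL: stance ticks = 7; W→S at t=13 → φ=3
RR: stance ticks = 7; W→S at t=6 → φ=10


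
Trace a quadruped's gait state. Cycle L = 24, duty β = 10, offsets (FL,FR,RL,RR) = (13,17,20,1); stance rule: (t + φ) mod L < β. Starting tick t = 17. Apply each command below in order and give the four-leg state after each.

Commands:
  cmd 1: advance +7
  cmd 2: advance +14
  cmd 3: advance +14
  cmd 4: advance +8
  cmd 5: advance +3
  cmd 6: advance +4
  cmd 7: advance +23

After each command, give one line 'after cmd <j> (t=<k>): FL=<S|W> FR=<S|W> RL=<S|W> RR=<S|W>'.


after cmd 1 (t=24): FL=W FR=W RL=W RR=S
after cmd 2 (t=38): FL=S FR=S RL=W RR=W
after cmd 3 (t=52): FL=W FR=W RL=S RR=S
after cmd 4 (t=60): FL=S FR=S RL=S RR=W
after cmd 5 (t=63): FL=S FR=S RL=W RR=W
after cmd 6 (t=67): FL=S FR=W RL=W RR=W
after cmd 7 (t=90): FL=S FR=W RL=W RR=W

start t=17: FL=S FR=W RL=W RR=W
cmd 1: advance +7 → t=24, phase=(13,17,20,1) → FL=W FR=W RL=W RR=S
cmd 2: advance +14 → t=38, phase=(3,7,10,15) → FL=S FR=S RL=W RR=W
cmd 3: advance +14 → t=52, phase=(17,21,0,5) → FL=W FR=W RL=S RR=S
cmd 4: advance +8 → t=60, phase=(1,5,8,13) → FL=S FR=S RL=S RR=W
cmd 5: advance +3 → t=63, phase=(4,8,11,16) → FL=S FR=S RL=W RR=W
cmd 6: advance +4 → t=67, phase=(8,12,15,20) → FL=S FR=W RL=W RR=W
cmd 7: advance +23 → t=90, phase=(7,11,14,19) → FL=S FR=W RL=W RR=W


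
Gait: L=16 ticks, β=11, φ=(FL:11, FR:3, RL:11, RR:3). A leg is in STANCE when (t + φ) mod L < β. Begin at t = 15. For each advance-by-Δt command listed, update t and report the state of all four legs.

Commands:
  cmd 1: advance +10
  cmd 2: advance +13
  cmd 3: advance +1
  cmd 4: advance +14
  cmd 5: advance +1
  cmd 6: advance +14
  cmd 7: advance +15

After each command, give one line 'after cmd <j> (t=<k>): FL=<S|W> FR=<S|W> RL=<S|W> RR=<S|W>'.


start t=15: FL=S FR=S RL=S RR=S
cmd 1: advance +10 → t=25, phase=(4,12,4,12) → FL=S FR=W RL=S RR=W
cmd 2: advance +13 → t=38, phase=(1,9,1,9) → FL=S FR=S RL=S RR=S
cmd 3: advance +1 → t=39, phase=(2,10,2,10) → FL=S FR=S RL=S RR=S
cmd 4: advance +14 → t=53, phase=(0,8,0,8) → FL=S FR=S RL=S RR=S
cmd 5: advance +1 → t=54, phase=(1,9,1,9) → FL=S FR=S RL=S RR=S
cmd 6: advance +14 → t=68, phase=(15,7,15,7) → FL=W FR=S RL=W RR=S
cmd 7: advance +15 → t=83, phase=(14,6,14,6) → FL=W FR=S RL=W RR=S

after cmd 1 (t=25): FL=S FR=W RL=S RR=W
after cmd 2 (t=38): FL=S FR=S RL=S RR=S
after cmd 3 (t=39): FL=S FR=S RL=S RR=S
after cmd 4 (t=53): FL=S FR=S RL=S RR=S
after cmd 5 (t=54): FL=S FR=S RL=S RR=S
after cmd 6 (t=68): FL=W FR=S RL=W RR=S
after cmd 7 (t=83): FL=W FR=S RL=W RR=S


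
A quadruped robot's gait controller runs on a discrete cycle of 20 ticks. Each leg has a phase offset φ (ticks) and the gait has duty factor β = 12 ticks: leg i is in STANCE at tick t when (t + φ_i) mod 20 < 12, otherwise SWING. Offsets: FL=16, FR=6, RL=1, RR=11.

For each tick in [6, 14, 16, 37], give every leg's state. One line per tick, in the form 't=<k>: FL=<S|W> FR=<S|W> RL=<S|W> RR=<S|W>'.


t=6: phase=(2,12,7,17) vs β=12 → FL=S FR=W RL=S RR=W
t=14: phase=(10,0,15,5) vs β=12 → FL=S FR=S RL=W RR=S
t=16: phase=(12,2,17,7) vs β=12 → FL=W FR=S RL=W RR=S
t=37: phase=(13,3,18,8) vs β=12 → FL=W FR=S RL=W RR=S

t=6: FL=S FR=W RL=S RR=W
t=14: FL=S FR=S RL=W RR=S
t=16: FL=W FR=S RL=W RR=S
t=37: FL=W FR=S RL=W RR=S


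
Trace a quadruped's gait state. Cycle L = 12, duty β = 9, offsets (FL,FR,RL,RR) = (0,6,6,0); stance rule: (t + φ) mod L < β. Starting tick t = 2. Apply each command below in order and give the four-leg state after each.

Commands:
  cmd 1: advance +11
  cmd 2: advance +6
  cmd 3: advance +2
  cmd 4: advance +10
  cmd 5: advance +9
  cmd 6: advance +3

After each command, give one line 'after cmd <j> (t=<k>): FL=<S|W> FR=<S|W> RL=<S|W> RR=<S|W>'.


start t=2: FL=S FR=S RL=S RR=S
cmd 1: advance +11 → t=13, phase=(1,7,7,1) → FL=S FR=S RL=S RR=S
cmd 2: advance +6 → t=19, phase=(7,1,1,7) → FL=S FR=S RL=S RR=S
cmd 3: advance +2 → t=21, phase=(9,3,3,9) → FL=W FR=S RL=S RR=W
cmd 4: advance +10 → t=31, phase=(7,1,1,7) → FL=S FR=S RL=S RR=S
cmd 5: advance +9 → t=40, phase=(4,10,10,4) → FL=S FR=W RL=W RR=S
cmd 6: advance +3 → t=43, phase=(7,1,1,7) → FL=S FR=S RL=S RR=S

after cmd 1 (t=13): FL=S FR=S RL=S RR=S
after cmd 2 (t=19): FL=S FR=S RL=S RR=S
after cmd 3 (t=21): FL=W FR=S RL=S RR=W
after cmd 4 (t=31): FL=S FR=S RL=S RR=S
after cmd 5 (t=40): FL=S FR=W RL=W RR=S
after cmd 6 (t=43): FL=S FR=S RL=S RR=S


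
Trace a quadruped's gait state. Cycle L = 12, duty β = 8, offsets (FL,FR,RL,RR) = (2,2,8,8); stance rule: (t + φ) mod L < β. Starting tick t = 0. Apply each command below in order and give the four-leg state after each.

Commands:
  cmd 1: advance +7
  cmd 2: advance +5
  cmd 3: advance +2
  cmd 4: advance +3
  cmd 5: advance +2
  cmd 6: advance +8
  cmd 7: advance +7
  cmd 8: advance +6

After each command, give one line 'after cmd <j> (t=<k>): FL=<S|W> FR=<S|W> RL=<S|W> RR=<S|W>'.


start t=0: FL=S FR=S RL=W RR=W
cmd 1: advance +7 → t=7, phase=(9,9,3,3) → FL=W FR=W RL=S RR=S
cmd 2: advance +5 → t=12, phase=(2,2,8,8) → FL=S FR=S RL=W RR=W
cmd 3: advance +2 → t=14, phase=(4,4,10,10) → FL=S FR=S RL=W RR=W
cmd 4: advance +3 → t=17, phase=(7,7,1,1) → FL=S FR=S RL=S RR=S
cmd 5: advance +2 → t=19, phase=(9,9,3,3) → FL=W FR=W RL=S RR=S
cmd 6: advance +8 → t=27, phase=(5,5,11,11) → FL=S FR=S RL=W RR=W
cmd 7: advance +7 → t=34, phase=(0,0,6,6) → FL=S FR=S RL=S RR=S
cmd 8: advance +6 → t=40, phase=(6,6,0,0) → FL=S FR=S RL=S RR=S

after cmd 1 (t=7): FL=W FR=W RL=S RR=S
after cmd 2 (t=12): FL=S FR=S RL=W RR=W
after cmd 3 (t=14): FL=S FR=S RL=W RR=W
after cmd 4 (t=17): FL=S FR=S RL=S RR=S
after cmd 5 (t=19): FL=W FR=W RL=S RR=S
after cmd 6 (t=27): FL=S FR=S RL=W RR=W
after cmd 7 (t=34): FL=S FR=S RL=S RR=S
after cmd 8 (t=40): FL=S FR=S RL=S RR=S


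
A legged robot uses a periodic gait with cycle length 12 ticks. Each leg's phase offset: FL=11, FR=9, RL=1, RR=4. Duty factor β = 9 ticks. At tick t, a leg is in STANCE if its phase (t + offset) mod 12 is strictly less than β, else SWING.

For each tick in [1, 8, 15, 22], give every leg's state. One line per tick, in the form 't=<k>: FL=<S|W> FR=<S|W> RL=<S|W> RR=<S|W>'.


t=1: phase=(0,10,2,5) vs β=9 → FL=S FR=W RL=S RR=S
t=8: phase=(7,5,9,0) vs β=9 → FL=S FR=S RL=W RR=S
t=15: phase=(2,0,4,7) vs β=9 → FL=S FR=S RL=S RR=S
t=22: phase=(9,7,11,2) vs β=9 → FL=W FR=S RL=W RR=S

t=1: FL=S FR=W RL=S RR=S
t=8: FL=S FR=S RL=W RR=S
t=15: FL=S FR=S RL=S RR=S
t=22: FL=W FR=S RL=W RR=S


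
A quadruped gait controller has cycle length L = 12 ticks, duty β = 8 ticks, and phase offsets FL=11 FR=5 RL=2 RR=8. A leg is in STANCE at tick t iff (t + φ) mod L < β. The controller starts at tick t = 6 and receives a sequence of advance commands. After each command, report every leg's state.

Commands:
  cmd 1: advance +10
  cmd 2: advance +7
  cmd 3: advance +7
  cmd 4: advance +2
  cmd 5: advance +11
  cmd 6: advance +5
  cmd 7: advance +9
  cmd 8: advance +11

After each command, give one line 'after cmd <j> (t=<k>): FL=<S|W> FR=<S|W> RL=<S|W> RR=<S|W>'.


start t=6: FL=S FR=W RL=W RR=S
cmd 1: advance +10 → t=16, phase=(3,9,6,0) → FL=S FR=W RL=S RR=S
cmd 2: advance +7 → t=23, phase=(10,4,1,7) → FL=W FR=S RL=S RR=S
cmd 3: advance +7 → t=30, phase=(5,11,8,2) → FL=S FR=W RL=W RR=S
cmd 4: advance +2 → t=32, phase=(7,1,10,4) → FL=S FR=S RL=W RR=S
cmd 5: advance +11 → t=43, phase=(6,0,9,3) → FL=S FR=S RL=W RR=S
cmd 6: advance +5 → t=48, phase=(11,5,2,8) → FL=W FR=S RL=S RR=W
cmd 7: advance +9 → t=57, phase=(8,2,11,5) → FL=W FR=S RL=W RR=S
cmd 8: advance +11 → t=68, phase=(7,1,10,4) → FL=S FR=S RL=W RR=S

after cmd 1 (t=16): FL=S FR=W RL=S RR=S
after cmd 2 (t=23): FL=W FR=S RL=S RR=S
after cmd 3 (t=30): FL=S FR=W RL=W RR=S
after cmd 4 (t=32): FL=S FR=S RL=W RR=S
after cmd 5 (t=43): FL=S FR=S RL=W RR=S
after cmd 6 (t=48): FL=W FR=S RL=S RR=W
after cmd 7 (t=57): FL=W FR=S RL=W RR=S
after cmd 8 (t=68): FL=S FR=S RL=W RR=S
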